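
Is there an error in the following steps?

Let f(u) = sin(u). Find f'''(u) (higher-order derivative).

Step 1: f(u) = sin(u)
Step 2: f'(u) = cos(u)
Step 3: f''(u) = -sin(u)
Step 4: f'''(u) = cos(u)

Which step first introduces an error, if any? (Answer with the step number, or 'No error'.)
Step 4

Step 4 is incorrect due to a sign flip.
The step shows: cos(u)
The correct value should be: -cos(u)

Explanation: The sign of the whole expression was flipped: the term -cos(u) was incorrectly written as cos(u)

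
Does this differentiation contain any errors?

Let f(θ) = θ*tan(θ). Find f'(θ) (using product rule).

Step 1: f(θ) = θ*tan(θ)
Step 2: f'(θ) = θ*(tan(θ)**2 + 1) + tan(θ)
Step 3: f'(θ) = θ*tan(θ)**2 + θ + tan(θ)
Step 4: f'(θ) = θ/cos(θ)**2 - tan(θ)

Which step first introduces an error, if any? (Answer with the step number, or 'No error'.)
Step 4

Step 4 is incorrect due to a sign flip.
The step shows: θ/cos(θ)**2 - tan(θ)
The correct value should be: θ/cos(θ)**2 + tan(θ)

Explanation: The sign of one term was flipped: the term tan(θ) was incorrectly written as -tan(θ)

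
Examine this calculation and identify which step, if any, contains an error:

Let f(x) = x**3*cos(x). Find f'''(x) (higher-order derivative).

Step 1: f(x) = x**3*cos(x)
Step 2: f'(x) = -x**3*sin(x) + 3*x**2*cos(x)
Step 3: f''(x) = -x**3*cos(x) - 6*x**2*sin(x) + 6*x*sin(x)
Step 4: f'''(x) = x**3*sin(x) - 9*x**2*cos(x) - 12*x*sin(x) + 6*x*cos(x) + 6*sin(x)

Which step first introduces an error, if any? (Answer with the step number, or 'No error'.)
Step 3

Step 3 is incorrect due to a wrong trig function.
The step shows: -x**3*cos(x) - 6*x**2*sin(x) + 6*x*sin(x)
The correct value should be: -x**3*cos(x) - 6*x**2*sin(x) + 6*x*cos(x)

Explanation: cos(x) was incorrectly written as sin(x): the term 6*x*cos(x) was incorrectly written as 6*x*sin(x)
The later steps are derived from this incorrect expression, so the error originates in Step 3.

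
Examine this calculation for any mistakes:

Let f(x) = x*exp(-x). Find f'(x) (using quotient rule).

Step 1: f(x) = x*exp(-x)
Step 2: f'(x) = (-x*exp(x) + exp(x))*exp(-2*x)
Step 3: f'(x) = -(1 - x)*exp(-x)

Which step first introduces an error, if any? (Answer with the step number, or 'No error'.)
Step 3

Step 3 is incorrect due to a sign flip.
The step shows: -(1 - x)*exp(-x)
The correct value should be: (1 - x)*exp(-x)

Explanation: The sign of the whole expression was flipped: the term (1 - x)*exp(-x) was incorrectly written as -(1 - x)*exp(-x)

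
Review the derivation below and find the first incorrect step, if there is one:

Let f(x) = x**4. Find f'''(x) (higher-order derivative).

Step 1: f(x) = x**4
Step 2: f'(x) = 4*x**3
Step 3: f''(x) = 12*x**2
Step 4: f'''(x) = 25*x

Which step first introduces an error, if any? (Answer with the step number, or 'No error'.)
Step 4

Step 4 is incorrect due to a wrong coefficient.
The step shows: 25*x
The correct value should be: 24*x

Explanation: The coefficient 24 was incorrectly written as 25: the term 24*x was incorrectly written as 25*x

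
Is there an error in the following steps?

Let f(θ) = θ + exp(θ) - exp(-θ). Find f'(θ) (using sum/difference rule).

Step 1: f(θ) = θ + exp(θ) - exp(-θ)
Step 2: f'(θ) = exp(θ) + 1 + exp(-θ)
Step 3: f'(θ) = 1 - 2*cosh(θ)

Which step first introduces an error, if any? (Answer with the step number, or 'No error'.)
Step 3

Step 3 is incorrect due to a sign flip.
The step shows: 1 - 2*cosh(θ)
The correct value should be: 2*cosh(θ) + 1

Explanation: The sign of one term was flipped: the term 2*cosh(θ) was incorrectly written as -2*cosh(θ)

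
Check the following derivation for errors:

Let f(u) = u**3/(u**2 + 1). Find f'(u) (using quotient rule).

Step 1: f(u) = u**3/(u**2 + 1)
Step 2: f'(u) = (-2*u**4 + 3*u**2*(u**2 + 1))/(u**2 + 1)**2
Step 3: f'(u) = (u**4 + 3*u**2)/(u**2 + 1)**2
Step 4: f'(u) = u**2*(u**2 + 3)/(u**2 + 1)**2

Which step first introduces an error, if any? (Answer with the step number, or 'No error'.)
No error

All steps in this derivation are correct.
The final answer f'(u) = u**2*(u**2 + 3)/(u**2 + 1)**2 is valid.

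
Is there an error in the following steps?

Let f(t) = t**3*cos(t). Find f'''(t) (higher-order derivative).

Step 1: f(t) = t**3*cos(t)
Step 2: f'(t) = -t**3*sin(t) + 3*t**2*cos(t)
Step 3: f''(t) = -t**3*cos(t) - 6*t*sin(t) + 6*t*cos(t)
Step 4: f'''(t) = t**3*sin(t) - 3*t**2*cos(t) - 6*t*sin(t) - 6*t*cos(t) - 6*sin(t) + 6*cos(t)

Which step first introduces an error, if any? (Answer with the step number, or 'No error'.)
Step 3

Step 3 is incorrect due to a wrong exponent.
The step shows: -t**3*cos(t) - 6*t*sin(t) + 6*t*cos(t)
The correct value should be: -t**3*cos(t) - 6*t**2*sin(t) + 6*t*cos(t)

Explanation: The exponent 2 on t was incorrectly written as 1: the term -6*t**2*sin(t) was incorrectly written as -6*t*sin(t)
The later steps are derived from this incorrect expression, so the error originates in Step 3.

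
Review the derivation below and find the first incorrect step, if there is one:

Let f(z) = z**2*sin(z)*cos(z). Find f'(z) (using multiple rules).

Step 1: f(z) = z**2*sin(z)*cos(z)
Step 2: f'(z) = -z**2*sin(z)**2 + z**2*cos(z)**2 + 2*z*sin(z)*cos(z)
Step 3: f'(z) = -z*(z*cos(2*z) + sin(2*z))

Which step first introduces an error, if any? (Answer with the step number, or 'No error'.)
Step 3

Step 3 is incorrect due to a sign flip.
The step shows: -z*(z*cos(2*z) + sin(2*z))
The correct value should be: z*(z*cos(2*z) + sin(2*z))

Explanation: The sign of the whole expression was flipped: the term z*(z*cos(2*z) + sin(2*z)) was incorrectly written as -z*(z*cos(2*z) + sin(2*z))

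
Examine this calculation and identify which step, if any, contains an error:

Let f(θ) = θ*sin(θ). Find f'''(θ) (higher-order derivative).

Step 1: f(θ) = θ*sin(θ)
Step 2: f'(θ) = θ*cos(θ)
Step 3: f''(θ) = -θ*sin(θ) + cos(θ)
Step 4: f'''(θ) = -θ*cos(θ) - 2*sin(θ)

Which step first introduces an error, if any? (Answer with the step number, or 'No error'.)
Step 2

Step 2 is incorrect due to a dropped term.
The step shows: θ*cos(θ)
The correct value should be: θ*cos(θ) + sin(θ)

Explanation: A term was dropped: the term sin(θ) was incorrectly omitted
The later steps are derived from this incorrect expression, so the error originates in Step 2.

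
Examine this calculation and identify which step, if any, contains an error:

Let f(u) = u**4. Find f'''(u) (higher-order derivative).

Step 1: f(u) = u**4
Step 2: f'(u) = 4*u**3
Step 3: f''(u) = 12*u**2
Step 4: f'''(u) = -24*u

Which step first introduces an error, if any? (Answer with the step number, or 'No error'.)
Step 4

Step 4 is incorrect due to a sign flip.
The step shows: -24*u
The correct value should be: 24*u

Explanation: The sign of the whole expression was flipped: the term 24*u was incorrectly written as -24*u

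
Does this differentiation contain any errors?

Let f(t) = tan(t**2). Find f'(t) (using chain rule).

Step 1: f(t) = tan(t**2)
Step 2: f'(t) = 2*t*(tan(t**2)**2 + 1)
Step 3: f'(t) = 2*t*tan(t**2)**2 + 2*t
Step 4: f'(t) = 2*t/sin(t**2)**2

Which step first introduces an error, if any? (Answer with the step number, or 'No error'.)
Step 4

Step 4 is incorrect due to a wrong trig function.
The step shows: 2*t/sin(t**2)**2
The correct value should be: 2*t/cos(t**2)**2

Explanation: cos(t**2) was incorrectly written as sin(t**2): the term 2*t/cos(t**2)**2 was incorrectly written as 2*t/sin(t**2)**2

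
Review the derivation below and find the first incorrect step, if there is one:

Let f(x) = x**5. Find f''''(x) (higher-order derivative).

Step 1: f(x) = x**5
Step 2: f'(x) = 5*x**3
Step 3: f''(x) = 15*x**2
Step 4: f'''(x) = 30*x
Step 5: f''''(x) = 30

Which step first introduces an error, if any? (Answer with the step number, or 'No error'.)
Step 2

Step 2 is incorrect due to a wrong exponent.
The step shows: 5*x**3
The correct value should be: 5*x**4

Explanation: The exponent 4 on x was incorrectly written as 3: the term 5*x**4 was incorrectly written as 5*x**3
The later steps are derived from this incorrect expression, so the error originates in Step 2.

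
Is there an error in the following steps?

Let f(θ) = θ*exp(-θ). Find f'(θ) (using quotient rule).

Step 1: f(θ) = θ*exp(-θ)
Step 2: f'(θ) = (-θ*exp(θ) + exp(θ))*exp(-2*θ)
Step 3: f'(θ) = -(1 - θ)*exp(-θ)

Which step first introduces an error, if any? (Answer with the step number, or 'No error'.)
Step 3

Step 3 is incorrect due to a sign flip.
The step shows: -(1 - θ)*exp(-θ)
The correct value should be: (1 - θ)*exp(-θ)

Explanation: The sign of the whole expression was flipped: the term (1 - θ)*exp(-θ) was incorrectly written as -(1 - θ)*exp(-θ)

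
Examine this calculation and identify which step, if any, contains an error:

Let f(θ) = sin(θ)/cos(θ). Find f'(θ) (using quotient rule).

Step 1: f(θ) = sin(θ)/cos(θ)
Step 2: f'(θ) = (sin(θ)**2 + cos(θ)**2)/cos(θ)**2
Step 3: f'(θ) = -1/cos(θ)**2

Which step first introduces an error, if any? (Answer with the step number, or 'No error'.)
Step 3

Step 3 is incorrect due to a sign flip.
The step shows: -1/cos(θ)**2
The correct value should be: cos(θ)**(-2)

Explanation: The sign of the whole expression was flipped: the term cos(θ)**(-2) was incorrectly written as -1/cos(θ)**2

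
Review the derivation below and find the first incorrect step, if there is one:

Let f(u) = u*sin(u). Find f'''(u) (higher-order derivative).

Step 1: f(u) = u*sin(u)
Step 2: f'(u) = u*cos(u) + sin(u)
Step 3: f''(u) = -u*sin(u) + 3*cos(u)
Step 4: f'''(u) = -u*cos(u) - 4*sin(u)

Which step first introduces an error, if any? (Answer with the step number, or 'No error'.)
Step 3

Step 3 is incorrect due to a wrong coefficient.
The step shows: -u*sin(u) + 3*cos(u)
The correct value should be: -u*sin(u) + 2*cos(u)

Explanation: The coefficient 2 was incorrectly written as 3: the term 2*cos(u) was incorrectly written as 3*cos(u)
The later steps are derived from this incorrect expression, so the error originates in Step 3.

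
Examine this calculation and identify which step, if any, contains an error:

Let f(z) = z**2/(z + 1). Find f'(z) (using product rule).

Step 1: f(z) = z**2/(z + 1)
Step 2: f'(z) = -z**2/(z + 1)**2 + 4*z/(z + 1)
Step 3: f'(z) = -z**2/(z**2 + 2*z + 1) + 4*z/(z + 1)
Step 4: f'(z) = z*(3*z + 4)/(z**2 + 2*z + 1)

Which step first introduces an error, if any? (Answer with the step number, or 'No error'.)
Step 2

Step 2 is incorrect due to a wrong coefficient.
The step shows: -z**2/(z + 1)**2 + 4*z/(z + 1)
The correct value should be: -z**2/(z + 1)**2 + 2*z/(z + 1)

Explanation: The coefficient 2 was incorrectly written as 4: the term 2*z/(z + 1) was incorrectly written as 4*z/(z + 1)
The later steps are derived from this incorrect expression, so the error originates in Step 2.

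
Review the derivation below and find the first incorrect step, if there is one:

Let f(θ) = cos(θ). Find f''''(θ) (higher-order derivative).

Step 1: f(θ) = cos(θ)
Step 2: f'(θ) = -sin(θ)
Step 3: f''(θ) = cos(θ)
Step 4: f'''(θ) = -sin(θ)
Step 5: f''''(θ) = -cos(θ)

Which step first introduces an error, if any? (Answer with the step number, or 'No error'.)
Step 3

Step 3 is incorrect due to a sign flip.
The step shows: cos(θ)
The correct value should be: -cos(θ)

Explanation: The sign of the whole expression was flipped: the term -cos(θ) was incorrectly written as cos(θ)
The later steps are derived from this incorrect expression, so the error originates in Step 3.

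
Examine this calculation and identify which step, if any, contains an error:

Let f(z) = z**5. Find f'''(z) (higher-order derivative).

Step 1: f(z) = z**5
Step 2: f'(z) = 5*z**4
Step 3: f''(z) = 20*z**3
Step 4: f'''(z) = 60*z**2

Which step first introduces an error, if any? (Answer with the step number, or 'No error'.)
No error

All steps in this derivation are correct.
The final answer f'''(z) = 60*z**2 is valid.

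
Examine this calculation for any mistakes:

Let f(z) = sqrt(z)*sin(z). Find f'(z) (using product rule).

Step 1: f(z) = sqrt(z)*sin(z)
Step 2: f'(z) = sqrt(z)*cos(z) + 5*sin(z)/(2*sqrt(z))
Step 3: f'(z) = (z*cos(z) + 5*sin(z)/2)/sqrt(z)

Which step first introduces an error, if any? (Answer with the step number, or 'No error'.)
Step 2

Step 2 is incorrect due to a wrong coefficient.
The step shows: sqrt(z)*cos(z) + 5*sin(z)/(2*sqrt(z))
The correct value should be: sqrt(z)*cos(z) + sin(z)/(2*sqrt(z))

Explanation: The coefficient 1/2 was incorrectly written as 5/2: the term sin(z)/(2*sqrt(z)) was incorrectly written as 5*sin(z)/(2*sqrt(z))
The later steps are derived from this incorrect expression, so the error originates in Step 2.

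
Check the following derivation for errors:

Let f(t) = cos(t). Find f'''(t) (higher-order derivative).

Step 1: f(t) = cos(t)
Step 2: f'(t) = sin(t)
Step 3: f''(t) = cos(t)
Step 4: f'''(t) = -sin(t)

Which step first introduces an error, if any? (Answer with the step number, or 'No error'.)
Step 2

Step 2 is incorrect due to a sign flip.
The step shows: sin(t)
The correct value should be: -sin(t)

Explanation: The sign of the whole expression was flipped: the term -sin(t) was incorrectly written as sin(t)
The later steps are derived from this incorrect expression, so the error originates in Step 2.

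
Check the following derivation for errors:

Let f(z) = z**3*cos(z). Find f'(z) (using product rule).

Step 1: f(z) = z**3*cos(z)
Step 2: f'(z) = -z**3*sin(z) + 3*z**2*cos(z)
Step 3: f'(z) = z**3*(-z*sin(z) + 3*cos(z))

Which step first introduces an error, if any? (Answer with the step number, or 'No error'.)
Step 3

Step 3 is incorrect due to a wrong exponent.
The step shows: z**3*(-z*sin(z) + 3*cos(z))
The correct value should be: z**2*(-z*sin(z) + 3*cos(z))

Explanation: The exponent 2 on z was incorrectly written as 3: the term z**2*(-z*sin(z) + 3*cos(z)) was incorrectly written as z**3*(-z*sin(z) + 3*cos(z))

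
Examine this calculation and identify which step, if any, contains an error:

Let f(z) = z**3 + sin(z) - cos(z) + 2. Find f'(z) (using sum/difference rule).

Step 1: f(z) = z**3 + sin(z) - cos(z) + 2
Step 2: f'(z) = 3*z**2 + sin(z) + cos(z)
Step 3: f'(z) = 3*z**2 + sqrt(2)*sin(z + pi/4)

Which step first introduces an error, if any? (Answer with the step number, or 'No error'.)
No error

All steps in this derivation are correct.
The final answer f'(z) = 3*z**2 + sqrt(2)*sin(z + pi/4) is valid.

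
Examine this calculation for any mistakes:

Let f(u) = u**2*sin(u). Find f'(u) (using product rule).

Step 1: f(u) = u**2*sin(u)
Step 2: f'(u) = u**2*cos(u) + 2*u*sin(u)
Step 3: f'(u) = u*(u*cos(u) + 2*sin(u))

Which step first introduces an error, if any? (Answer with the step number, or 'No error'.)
No error

All steps in this derivation are correct.
The final answer f'(u) = u*(u*cos(u) + 2*sin(u)) is valid.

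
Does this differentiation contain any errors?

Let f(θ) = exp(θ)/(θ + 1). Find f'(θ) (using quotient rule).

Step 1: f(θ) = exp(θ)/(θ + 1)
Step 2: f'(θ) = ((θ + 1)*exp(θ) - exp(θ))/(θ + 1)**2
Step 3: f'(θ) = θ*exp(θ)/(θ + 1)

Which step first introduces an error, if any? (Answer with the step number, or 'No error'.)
Step 3

Step 3 is incorrect due to a wrong exponent.
The step shows: θ*exp(θ)/(θ + 1)
The correct value should be: θ*exp(θ)/(θ + 1)**2

Explanation: The exponent -2 on θ + 1 was incorrectly written as -1: the term θ*exp(θ)/(θ + 1)**2 was incorrectly written as θ*exp(θ)/(θ + 1)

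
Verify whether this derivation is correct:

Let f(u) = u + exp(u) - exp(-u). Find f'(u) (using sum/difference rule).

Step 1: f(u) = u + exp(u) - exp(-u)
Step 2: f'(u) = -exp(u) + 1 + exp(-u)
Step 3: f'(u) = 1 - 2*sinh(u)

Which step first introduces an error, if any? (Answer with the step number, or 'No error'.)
Step 2

Step 2 is incorrect due to a sign flip.
The step shows: -exp(u) + 1 + exp(-u)
The correct value should be: exp(u) + 1 + exp(-u)

Explanation: The sign of one term was flipped: the term exp(u) was incorrectly written as -exp(u)
The later steps are derived from this incorrect expression, so the error originates in Step 2.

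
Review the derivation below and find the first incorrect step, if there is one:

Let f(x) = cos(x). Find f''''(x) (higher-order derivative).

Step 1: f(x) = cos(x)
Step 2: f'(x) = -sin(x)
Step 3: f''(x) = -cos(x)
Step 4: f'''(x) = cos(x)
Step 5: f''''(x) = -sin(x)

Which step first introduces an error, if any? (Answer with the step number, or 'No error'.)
Step 4

Step 4 is incorrect due to a wrong trig function.
The step shows: cos(x)
The correct value should be: sin(x)

Explanation: sin(x) was incorrectly written as cos(x): the term sin(x) was incorrectly written as cos(x)
The later steps are derived from this incorrect expression, so the error originates in Step 4.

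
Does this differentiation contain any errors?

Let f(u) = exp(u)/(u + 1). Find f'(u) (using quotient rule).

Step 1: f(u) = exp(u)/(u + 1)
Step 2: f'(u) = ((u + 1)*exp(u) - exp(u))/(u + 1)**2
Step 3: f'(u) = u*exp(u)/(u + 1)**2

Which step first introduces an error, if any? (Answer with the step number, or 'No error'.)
No error

All steps in this derivation are correct.
The final answer f'(u) = u*exp(u)/(u + 1)**2 is valid.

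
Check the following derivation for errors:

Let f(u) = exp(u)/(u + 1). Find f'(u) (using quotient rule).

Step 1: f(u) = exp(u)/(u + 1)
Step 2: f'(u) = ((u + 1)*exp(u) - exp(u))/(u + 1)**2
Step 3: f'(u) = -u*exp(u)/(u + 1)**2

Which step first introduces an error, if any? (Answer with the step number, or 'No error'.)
Step 3

Step 3 is incorrect due to a sign flip.
The step shows: -u*exp(u)/(u + 1)**2
The correct value should be: u*exp(u)/(u + 1)**2

Explanation: The sign of the whole expression was flipped: the term u*exp(u)/(u + 1)**2 was incorrectly written as -u*exp(u)/(u + 1)**2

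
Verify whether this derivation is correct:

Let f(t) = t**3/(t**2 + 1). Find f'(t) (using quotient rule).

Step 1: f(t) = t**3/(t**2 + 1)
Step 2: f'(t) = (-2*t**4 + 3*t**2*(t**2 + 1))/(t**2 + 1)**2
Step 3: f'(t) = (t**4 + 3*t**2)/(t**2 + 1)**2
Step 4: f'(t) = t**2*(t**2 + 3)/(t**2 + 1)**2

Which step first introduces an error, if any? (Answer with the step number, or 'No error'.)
No error

All steps in this derivation are correct.
The final answer f'(t) = t**2*(t**2 + 3)/(t**2 + 1)**2 is valid.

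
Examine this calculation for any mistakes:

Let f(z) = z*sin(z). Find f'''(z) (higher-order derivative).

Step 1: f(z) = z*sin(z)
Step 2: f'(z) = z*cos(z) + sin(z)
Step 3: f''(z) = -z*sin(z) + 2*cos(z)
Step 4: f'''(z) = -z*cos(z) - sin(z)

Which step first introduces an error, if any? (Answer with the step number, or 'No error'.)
Step 4

Step 4 is incorrect due to a wrong coefficient.
The step shows: -z*cos(z) - sin(z)
The correct value should be: -z*cos(z) - 3*sin(z)

Explanation: The coefficient -3 was incorrectly written as -1: the term -3*sin(z) was incorrectly written as -sin(z)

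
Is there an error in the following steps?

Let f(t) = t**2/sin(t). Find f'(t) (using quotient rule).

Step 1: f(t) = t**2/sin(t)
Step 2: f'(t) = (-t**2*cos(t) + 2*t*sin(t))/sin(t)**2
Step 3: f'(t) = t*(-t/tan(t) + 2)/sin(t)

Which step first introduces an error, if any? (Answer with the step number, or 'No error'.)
No error

All steps in this derivation are correct.
The final answer f'(t) = t*(-t/tan(t) + 2)/sin(t) is valid.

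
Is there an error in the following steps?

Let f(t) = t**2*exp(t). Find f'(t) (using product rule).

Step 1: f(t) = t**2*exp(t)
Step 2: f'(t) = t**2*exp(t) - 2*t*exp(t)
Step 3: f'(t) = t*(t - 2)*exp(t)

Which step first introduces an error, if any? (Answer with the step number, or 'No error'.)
Step 2

Step 2 is incorrect due to a sign flip.
The step shows: t**2*exp(t) - 2*t*exp(t)
The correct value should be: t**2*exp(t) + 2*t*exp(t)

Explanation: The sign of one term was flipped: the term 2*t*exp(t) was incorrectly written as -2*t*exp(t)
The later steps are derived from this incorrect expression, so the error originates in Step 2.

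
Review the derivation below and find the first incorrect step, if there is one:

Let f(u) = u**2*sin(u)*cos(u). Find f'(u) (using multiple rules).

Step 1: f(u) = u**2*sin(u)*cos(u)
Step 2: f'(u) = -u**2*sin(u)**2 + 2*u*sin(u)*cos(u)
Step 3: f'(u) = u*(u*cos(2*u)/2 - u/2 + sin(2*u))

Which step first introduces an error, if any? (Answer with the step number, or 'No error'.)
Step 2

Step 2 is incorrect due to a dropped term.
The step shows: -u**2*sin(u)**2 + 2*u*sin(u)*cos(u)
The correct value should be: -u**2*sin(u)**2 + u**2*cos(u)**2 + 2*u*sin(u)*cos(u)

Explanation: A term was dropped: the term u**2*cos(u)**2 was incorrectly omitted
The later steps are derived from this incorrect expression, so the error originates in Step 2.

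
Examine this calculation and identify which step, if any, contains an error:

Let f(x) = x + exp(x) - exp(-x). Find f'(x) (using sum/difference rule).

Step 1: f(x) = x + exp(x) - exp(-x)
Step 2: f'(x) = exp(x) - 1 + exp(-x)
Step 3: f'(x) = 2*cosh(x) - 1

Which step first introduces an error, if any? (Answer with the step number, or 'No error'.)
Step 2

Step 2 is incorrect due to a sign flip.
The step shows: exp(x) - 1 + exp(-x)
The correct value should be: exp(x) + 1 + exp(-x)

Explanation: The sign of one term was flipped: the term 1 was incorrectly written as -1
The later steps are derived from this incorrect expression, so the error originates in Step 2.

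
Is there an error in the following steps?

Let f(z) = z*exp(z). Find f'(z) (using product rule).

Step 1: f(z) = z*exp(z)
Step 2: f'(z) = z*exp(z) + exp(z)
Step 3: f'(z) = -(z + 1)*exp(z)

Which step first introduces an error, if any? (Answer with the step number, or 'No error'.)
Step 3

Step 3 is incorrect due to a sign flip.
The step shows: -(z + 1)*exp(z)
The correct value should be: (z + 1)*exp(z)

Explanation: The sign of the whole expression was flipped: the term (z + 1)*exp(z) was incorrectly written as -(z + 1)*exp(z)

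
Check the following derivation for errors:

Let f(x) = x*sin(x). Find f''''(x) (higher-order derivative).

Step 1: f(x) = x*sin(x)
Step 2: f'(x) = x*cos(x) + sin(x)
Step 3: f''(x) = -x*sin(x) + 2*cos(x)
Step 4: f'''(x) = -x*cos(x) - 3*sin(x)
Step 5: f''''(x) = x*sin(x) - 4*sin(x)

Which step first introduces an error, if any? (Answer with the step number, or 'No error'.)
Step 5

Step 5 is incorrect due to a wrong trig function.
The step shows: x*sin(x) - 4*sin(x)
The correct value should be: x*sin(x) - 4*cos(x)

Explanation: cos(x) was incorrectly written as sin(x): the term -4*cos(x) was incorrectly written as -4*sin(x)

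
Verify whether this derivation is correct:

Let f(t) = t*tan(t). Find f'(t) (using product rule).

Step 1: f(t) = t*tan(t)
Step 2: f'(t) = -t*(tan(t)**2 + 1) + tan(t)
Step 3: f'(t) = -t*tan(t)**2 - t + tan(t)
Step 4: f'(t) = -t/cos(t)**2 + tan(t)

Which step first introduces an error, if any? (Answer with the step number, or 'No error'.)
Step 2

Step 2 is incorrect due to a sign flip.
The step shows: -t*(tan(t)**2 + 1) + tan(t)
The correct value should be: t*(tan(t)**2 + 1) + tan(t)

Explanation: The sign of one term was flipped: the term t*(tan(t)**2 + 1) was incorrectly written as -t*(tan(t)**2 + 1)
The later steps are derived from this incorrect expression, so the error originates in Step 2.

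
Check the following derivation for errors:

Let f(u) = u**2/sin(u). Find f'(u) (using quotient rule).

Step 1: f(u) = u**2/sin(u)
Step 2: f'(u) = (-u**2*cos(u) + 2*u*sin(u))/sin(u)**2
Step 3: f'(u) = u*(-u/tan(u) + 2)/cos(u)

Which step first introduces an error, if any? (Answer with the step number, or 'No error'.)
Step 3

Step 3 is incorrect due to a wrong trig function.
The step shows: u*(-u/tan(u) + 2)/cos(u)
The correct value should be: u*(-u/tan(u) + 2)/sin(u)

Explanation: sin(u) was incorrectly written as cos(u): the term u*(-u/tan(u) + 2)/sin(u) was incorrectly written as u*(-u/tan(u) + 2)/cos(u)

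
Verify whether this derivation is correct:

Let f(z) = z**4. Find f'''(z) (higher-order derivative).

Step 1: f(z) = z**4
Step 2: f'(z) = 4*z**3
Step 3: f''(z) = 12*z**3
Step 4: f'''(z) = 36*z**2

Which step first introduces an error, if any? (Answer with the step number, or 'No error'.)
Step 3

Step 3 is incorrect due to a wrong exponent.
The step shows: 12*z**3
The correct value should be: 12*z**2

Explanation: The exponent 2 on z was incorrectly written as 3: the term 12*z**2 was incorrectly written as 12*z**3
The later steps are derived from this incorrect expression, so the error originates in Step 3.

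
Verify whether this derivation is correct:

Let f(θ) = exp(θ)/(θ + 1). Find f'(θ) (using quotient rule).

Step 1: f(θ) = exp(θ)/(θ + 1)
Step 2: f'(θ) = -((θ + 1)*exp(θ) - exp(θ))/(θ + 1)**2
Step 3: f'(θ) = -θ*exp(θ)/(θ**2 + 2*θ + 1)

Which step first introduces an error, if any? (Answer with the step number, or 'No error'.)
Step 2

Step 2 is incorrect due to a sign flip.
The step shows: -((θ + 1)*exp(θ) - exp(θ))/(θ + 1)**2
The correct value should be: ((θ + 1)*exp(θ) - exp(θ))/(θ + 1)**2

Explanation: The sign of the whole expression was flipped: the term ((θ + 1)*exp(θ) - exp(θ))/(θ + 1)**2 was incorrectly written as -((θ + 1)*exp(θ) - exp(θ))/(θ + 1)**2
The later steps are derived from this incorrect expression, so the error originates in Step 2.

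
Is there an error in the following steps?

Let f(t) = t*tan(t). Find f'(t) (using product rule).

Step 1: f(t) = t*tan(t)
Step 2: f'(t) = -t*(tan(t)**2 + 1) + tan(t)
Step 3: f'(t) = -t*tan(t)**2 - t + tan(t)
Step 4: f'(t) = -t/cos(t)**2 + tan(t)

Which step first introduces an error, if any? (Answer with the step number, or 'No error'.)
Step 2

Step 2 is incorrect due to a sign flip.
The step shows: -t*(tan(t)**2 + 1) + tan(t)
The correct value should be: t*(tan(t)**2 + 1) + tan(t)

Explanation: The sign of one term was flipped: the term t*(tan(t)**2 + 1) was incorrectly written as -t*(tan(t)**2 + 1)
The later steps are derived from this incorrect expression, so the error originates in Step 2.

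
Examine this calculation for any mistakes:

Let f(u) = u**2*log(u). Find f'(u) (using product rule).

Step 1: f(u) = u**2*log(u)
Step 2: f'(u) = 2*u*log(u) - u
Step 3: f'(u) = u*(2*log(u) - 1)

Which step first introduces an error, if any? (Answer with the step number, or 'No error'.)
Step 2

Step 2 is incorrect due to a sign flip.
The step shows: 2*u*log(u) - u
The correct value should be: 2*u*log(u) + u

Explanation: The sign of one term was flipped: the term u was incorrectly written as -u
The later steps are derived from this incorrect expression, so the error originates in Step 2.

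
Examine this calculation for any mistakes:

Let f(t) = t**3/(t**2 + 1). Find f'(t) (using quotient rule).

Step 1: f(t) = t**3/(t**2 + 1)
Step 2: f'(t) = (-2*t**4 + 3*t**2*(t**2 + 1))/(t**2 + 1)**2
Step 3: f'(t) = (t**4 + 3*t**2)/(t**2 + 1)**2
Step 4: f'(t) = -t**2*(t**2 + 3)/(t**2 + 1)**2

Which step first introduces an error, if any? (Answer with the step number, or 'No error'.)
Step 4

Step 4 is incorrect due to a sign flip.
The step shows: -t**2*(t**2 + 3)/(t**2 + 1)**2
The correct value should be: t**2*(t**2 + 3)/(t**2 + 1)**2

Explanation: The sign of the whole expression was flipped: the term t**2*(t**2 + 3)/(t**2 + 1)**2 was incorrectly written as -t**2*(t**2 + 3)/(t**2 + 1)**2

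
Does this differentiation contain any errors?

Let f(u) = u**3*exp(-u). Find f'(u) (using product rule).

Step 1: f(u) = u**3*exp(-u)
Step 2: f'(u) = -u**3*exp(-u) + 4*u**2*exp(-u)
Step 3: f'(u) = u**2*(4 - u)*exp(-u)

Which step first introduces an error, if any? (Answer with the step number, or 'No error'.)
Step 2

Step 2 is incorrect due to a wrong coefficient.
The step shows: -u**3*exp(-u) + 4*u**2*exp(-u)
The correct value should be: -u**3*exp(-u) + 3*u**2*exp(-u)

Explanation: The coefficient 3 was incorrectly written as 4: the term 3*u**2*exp(-u) was incorrectly written as 4*u**2*exp(-u)
The later steps are derived from this incorrect expression, so the error originates in Step 2.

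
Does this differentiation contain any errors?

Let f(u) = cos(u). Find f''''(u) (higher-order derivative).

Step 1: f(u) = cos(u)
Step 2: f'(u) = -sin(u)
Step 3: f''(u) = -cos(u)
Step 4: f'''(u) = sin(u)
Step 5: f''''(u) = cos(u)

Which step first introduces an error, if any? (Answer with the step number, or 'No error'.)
No error

All steps in this derivation are correct.
The final answer f''''(u) = cos(u) is valid.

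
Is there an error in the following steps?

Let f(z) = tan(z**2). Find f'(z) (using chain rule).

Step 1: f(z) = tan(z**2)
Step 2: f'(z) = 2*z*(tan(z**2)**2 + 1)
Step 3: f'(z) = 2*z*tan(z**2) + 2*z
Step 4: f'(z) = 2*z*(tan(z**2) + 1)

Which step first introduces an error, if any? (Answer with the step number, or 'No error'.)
Step 3

Step 3 is incorrect due to a wrong exponent.
The step shows: 2*z*tan(z**2) + 2*z
The correct value should be: 2*z*tan(z**2)**2 + 2*z

Explanation: The exponent 2 on tan(z**2) was incorrectly written as 1: the term 2*z*tan(z**2)**2 was incorrectly written as 2*z*tan(z**2)
The later steps are derived from this incorrect expression, so the error originates in Step 3.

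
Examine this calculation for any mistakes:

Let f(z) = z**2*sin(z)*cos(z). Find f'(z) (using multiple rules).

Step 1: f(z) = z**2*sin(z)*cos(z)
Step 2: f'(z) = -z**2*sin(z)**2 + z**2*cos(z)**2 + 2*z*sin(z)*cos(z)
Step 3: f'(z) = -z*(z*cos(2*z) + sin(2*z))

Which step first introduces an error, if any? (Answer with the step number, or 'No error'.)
Step 3

Step 3 is incorrect due to a sign flip.
The step shows: -z*(z*cos(2*z) + sin(2*z))
The correct value should be: z*(z*cos(2*z) + sin(2*z))

Explanation: The sign of the whole expression was flipped: the term z*(z*cos(2*z) + sin(2*z)) was incorrectly written as -z*(z*cos(2*z) + sin(2*z))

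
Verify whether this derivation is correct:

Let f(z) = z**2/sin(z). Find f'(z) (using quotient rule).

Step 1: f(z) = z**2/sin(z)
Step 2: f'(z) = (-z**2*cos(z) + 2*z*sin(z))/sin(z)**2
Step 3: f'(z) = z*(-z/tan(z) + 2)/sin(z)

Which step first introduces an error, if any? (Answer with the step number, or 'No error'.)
No error

All steps in this derivation are correct.
The final answer f'(z) = z*(-z/tan(z) + 2)/sin(z) is valid.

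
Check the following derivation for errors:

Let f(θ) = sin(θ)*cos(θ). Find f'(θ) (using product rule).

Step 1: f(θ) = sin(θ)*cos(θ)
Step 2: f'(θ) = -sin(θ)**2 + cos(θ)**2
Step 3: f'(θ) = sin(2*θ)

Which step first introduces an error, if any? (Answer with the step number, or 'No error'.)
Step 3

Step 3 is incorrect due to a wrong trig function.
The step shows: sin(2*θ)
The correct value should be: cos(2*θ)

Explanation: cos(2*θ) was incorrectly written as sin(2*θ): the term cos(2*θ) was incorrectly written as sin(2*θ)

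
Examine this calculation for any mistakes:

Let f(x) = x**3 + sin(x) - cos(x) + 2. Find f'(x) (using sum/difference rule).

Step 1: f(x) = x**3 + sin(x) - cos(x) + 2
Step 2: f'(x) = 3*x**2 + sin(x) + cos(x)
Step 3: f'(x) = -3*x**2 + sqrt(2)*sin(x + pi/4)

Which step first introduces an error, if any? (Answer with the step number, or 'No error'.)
Step 3

Step 3 is incorrect due to a sign flip.
The step shows: -3*x**2 + sqrt(2)*sin(x + pi/4)
The correct value should be: 3*x**2 + sqrt(2)*sin(x + pi/4)

Explanation: The sign of one term was flipped: the term 3*x**2 was incorrectly written as -3*x**2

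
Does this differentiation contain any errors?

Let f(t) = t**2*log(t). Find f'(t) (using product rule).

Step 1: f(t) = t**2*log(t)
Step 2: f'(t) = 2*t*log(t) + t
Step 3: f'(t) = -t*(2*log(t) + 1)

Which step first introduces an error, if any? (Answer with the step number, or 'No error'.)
Step 3

Step 3 is incorrect due to a sign flip.
The step shows: -t*(2*log(t) + 1)
The correct value should be: t*(2*log(t) + 1)

Explanation: The sign of the whole expression was flipped: the term t*(2*log(t) + 1) was incorrectly written as -t*(2*log(t) + 1)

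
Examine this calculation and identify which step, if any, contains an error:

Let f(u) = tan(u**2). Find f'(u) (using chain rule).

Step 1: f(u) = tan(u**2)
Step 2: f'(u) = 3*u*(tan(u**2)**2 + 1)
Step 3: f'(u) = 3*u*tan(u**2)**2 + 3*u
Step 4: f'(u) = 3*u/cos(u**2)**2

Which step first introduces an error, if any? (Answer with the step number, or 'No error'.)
Step 2

Step 2 is incorrect due to a wrong coefficient.
The step shows: 3*u*(tan(u**2)**2 + 1)
The correct value should be: 2*u*(tan(u**2)**2 + 1)

Explanation: The coefficient 2 was incorrectly written as 3: the term 2*u*(tan(u**2)**2 + 1) was incorrectly written as 3*u*(tan(u**2)**2 + 1)
The later steps are derived from this incorrect expression, so the error originates in Step 2.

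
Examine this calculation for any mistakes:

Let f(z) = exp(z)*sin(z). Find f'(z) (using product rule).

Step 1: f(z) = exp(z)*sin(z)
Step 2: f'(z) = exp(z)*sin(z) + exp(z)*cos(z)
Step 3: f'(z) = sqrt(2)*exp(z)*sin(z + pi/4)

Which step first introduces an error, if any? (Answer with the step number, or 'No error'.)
No error

All steps in this derivation are correct.
The final answer f'(z) = sqrt(2)*exp(z)*sin(z + pi/4) is valid.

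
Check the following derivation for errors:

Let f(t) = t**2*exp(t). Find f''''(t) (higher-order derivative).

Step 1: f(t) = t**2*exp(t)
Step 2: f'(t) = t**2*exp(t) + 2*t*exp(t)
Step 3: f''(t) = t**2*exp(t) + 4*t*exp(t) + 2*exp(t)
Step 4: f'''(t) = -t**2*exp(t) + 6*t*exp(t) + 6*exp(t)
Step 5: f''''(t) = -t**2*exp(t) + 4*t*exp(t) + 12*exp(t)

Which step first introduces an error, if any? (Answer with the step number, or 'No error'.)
Step 4

Step 4 is incorrect due to a sign flip.
The step shows: -t**2*exp(t) + 6*t*exp(t) + 6*exp(t)
The correct value should be: t**2*exp(t) + 6*t*exp(t) + 6*exp(t)

Explanation: The sign of one term was flipped: the term t**2*exp(t) was incorrectly written as -t**2*exp(t)
The later steps are derived from this incorrect expression, so the error originates in Step 4.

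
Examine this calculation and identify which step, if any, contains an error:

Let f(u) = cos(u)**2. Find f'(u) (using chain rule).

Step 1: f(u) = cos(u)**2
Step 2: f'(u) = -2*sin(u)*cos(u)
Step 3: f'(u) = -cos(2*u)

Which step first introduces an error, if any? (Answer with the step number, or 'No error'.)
Step 3

Step 3 is incorrect due to a wrong trig function.
The step shows: -cos(2*u)
The correct value should be: -sin(2*u)

Explanation: sin(2*u) was incorrectly written as cos(2*u): the term -sin(2*u) was incorrectly written as -cos(2*u)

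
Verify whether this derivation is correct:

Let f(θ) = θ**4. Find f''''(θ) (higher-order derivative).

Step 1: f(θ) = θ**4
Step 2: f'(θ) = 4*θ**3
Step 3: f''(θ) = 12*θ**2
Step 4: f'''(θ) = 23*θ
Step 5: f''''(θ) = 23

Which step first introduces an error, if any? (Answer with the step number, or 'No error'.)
Step 4

Step 4 is incorrect due to a wrong coefficient.
The step shows: 23*θ
The correct value should be: 24*θ

Explanation: The coefficient 24 was incorrectly written as 23: the term 24*θ was incorrectly written as 23*θ
The later steps are derived from this incorrect expression, so the error originates in Step 4.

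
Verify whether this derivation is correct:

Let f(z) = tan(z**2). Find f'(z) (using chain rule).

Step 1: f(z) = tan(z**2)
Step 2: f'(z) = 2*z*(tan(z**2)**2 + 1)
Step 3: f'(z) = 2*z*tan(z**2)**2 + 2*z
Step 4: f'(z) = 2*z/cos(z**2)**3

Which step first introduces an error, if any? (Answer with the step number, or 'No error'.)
Step 4

Step 4 is incorrect due to a wrong exponent.
The step shows: 2*z/cos(z**2)**3
The correct value should be: 2*z/cos(z**2)**2

Explanation: The exponent -2 on cos(z**2) was incorrectly written as -3: the term 2*z/cos(z**2)**2 was incorrectly written as 2*z/cos(z**2)**3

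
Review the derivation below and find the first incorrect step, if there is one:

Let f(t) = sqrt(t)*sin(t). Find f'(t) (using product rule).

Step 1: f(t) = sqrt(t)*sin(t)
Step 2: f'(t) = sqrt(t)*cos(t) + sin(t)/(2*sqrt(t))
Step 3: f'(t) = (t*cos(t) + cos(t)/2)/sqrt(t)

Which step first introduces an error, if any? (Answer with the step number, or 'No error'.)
Step 3

Step 3 is incorrect due to a wrong trig function.
The step shows: (t*cos(t) + cos(t)/2)/sqrt(t)
The correct value should be: (t*cos(t) + sin(t)/2)/sqrt(t)

Explanation: sin(t) was incorrectly written as cos(t): the term (t*cos(t) + sin(t)/2)/sqrt(t) was incorrectly written as (t*cos(t) + cos(t)/2)/sqrt(t)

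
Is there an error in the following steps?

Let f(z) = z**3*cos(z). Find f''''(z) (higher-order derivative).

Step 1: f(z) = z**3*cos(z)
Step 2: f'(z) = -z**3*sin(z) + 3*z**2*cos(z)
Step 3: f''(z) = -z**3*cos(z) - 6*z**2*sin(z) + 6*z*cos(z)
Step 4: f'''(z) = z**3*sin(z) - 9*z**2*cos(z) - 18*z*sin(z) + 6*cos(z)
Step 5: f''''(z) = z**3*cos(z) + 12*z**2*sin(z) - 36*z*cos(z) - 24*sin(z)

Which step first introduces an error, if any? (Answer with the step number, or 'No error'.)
No error

All steps in this derivation are correct.
The final answer f''''(z) = z**3*cos(z) + 12*z**2*sin(z) - 36*z*cos(z) - 24*sin(z) is valid.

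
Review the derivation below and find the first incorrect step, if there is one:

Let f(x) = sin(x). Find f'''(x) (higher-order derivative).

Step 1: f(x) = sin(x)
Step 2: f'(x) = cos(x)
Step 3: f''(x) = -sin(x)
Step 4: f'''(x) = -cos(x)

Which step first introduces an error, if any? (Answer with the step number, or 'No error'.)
No error

All steps in this derivation are correct.
The final answer f'''(x) = -cos(x) is valid.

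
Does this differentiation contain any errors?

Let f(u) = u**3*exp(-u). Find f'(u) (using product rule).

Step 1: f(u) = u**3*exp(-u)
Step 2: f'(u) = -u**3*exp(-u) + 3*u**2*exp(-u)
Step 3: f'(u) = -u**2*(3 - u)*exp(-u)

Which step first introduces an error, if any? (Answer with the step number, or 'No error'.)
Step 3

Step 3 is incorrect due to a sign flip.
The step shows: -u**2*(3 - u)*exp(-u)
The correct value should be: u**2*(3 - u)*exp(-u)

Explanation: The sign of the whole expression was flipped: the term u**2*(3 - u)*exp(-u) was incorrectly written as -u**2*(3 - u)*exp(-u)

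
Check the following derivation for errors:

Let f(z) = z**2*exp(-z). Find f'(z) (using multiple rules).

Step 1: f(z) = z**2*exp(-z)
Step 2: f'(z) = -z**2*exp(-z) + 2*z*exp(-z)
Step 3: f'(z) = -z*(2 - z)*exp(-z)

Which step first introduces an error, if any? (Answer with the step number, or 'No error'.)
Step 3

Step 3 is incorrect due to a sign flip.
The step shows: -z*(2 - z)*exp(-z)
The correct value should be: z*(2 - z)*exp(-z)

Explanation: The sign of the whole expression was flipped: the term z*(2 - z)*exp(-z) was incorrectly written as -z*(2 - z)*exp(-z)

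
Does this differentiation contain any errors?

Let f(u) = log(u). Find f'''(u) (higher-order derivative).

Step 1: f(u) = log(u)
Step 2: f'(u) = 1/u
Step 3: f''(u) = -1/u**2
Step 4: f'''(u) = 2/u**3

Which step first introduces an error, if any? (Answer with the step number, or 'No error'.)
No error

All steps in this derivation are correct.
The final answer f'''(u) = 2/u**3 is valid.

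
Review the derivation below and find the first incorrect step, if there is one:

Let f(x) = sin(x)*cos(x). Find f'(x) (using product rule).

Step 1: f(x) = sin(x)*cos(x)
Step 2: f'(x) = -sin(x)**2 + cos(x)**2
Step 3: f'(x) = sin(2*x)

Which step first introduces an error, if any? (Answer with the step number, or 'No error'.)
Step 3

Step 3 is incorrect due to a wrong trig function.
The step shows: sin(2*x)
The correct value should be: cos(2*x)

Explanation: cos(2*x) was incorrectly written as sin(2*x): the term cos(2*x) was incorrectly written as sin(2*x)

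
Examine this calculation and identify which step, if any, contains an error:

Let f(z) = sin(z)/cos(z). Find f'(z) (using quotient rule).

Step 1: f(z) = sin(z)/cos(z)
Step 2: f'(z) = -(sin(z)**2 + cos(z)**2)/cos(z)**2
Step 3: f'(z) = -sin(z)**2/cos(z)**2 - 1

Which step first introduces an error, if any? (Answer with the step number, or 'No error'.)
Step 2

Step 2 is incorrect due to a sign flip.
The step shows: -(sin(z)**2 + cos(z)**2)/cos(z)**2
The correct value should be: (sin(z)**2 + cos(z)**2)/cos(z)**2

Explanation: The sign of the whole expression was flipped: the term (sin(z)**2 + cos(z)**2)/cos(z)**2 was incorrectly written as -(sin(z)**2 + cos(z)**2)/cos(z)**2
The later steps are derived from this incorrect expression, so the error originates in Step 2.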